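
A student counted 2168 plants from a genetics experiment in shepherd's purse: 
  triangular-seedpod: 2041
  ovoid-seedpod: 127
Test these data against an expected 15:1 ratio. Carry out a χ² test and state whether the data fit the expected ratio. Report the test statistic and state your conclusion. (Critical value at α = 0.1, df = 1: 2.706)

Expected counts for N = 2168 under a 15:1 ratio (total parts = 16):
  triangular-seedpod: 2168 × 15/16 = 2032.5
  ovoid-seedpod: 2168 × 1/16 = 135.5
χ² = Σ (O − E)² / E
  triangular-seedpod: (2041 − 2032.5)² / 2032.5 = 0.0355
  ovoid-seedpod: (127 − 135.5)² / 135.5 = 0.5332
χ² = 0.0355 + 0.5332 = 0.5687 ≈ 0.569
Degrees of freedom = 2 − 1 = 1; critical value at α = 0.1 is 2.706.
Since 0.569 < 2.706, we fail to reject the null hypothesis — the data are consistent with the 15:1 ratio.

0.569; consistent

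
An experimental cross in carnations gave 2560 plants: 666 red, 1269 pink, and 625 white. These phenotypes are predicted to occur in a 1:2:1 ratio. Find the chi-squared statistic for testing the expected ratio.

Expected counts for N = 2560 under a 1:2:1 ratio (total parts = 4):
  red: 2560 × 1/4 = 640
  pink: 2560 × 2/4 = 1280
  white: 2560 × 1/4 = 640
χ² = Σ (O − E)² / E
  red: (666 − 640)² / 640 = 1.0562
  pink: (1269 − 1280)² / 1280 = 0.0945
  white: (625 − 640)² / 640 = 0.3516
χ² = 1.0562 + 0.0945 + 0.3516 = 1.5023 ≈ 1.502

1.502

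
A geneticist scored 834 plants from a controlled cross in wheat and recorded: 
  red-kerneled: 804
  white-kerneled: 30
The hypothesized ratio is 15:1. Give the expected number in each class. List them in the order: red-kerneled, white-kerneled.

781.875, 52.125

Total ratio parts = 16. Expected numbers out of 834:
  red-kerneled: 834 × 15/16 = 781.875
  white-kerneled: 834 × 1/16 = 52.125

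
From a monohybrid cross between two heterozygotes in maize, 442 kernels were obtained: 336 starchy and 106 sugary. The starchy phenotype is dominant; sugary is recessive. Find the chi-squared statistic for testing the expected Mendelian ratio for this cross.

0.244

For a monohybrid cross between heterozygotes with complete dominance, the expected phenotypic ratio is 3:1.
Expected counts for N = 442 under a 3:1 ratio (total parts = 4):
  starchy: 442 × 3/4 = 331.5
  sugary: 442 × 1/4 = 110.5
χ² = Σ (O − E)² / E
  starchy: (336 − 331.5)² / 331.5 = 0.0611
  sugary: (106 − 110.5)² / 110.5 = 0.1833
χ² = 0.0611 + 0.1833 = 0.2444 ≈ 0.244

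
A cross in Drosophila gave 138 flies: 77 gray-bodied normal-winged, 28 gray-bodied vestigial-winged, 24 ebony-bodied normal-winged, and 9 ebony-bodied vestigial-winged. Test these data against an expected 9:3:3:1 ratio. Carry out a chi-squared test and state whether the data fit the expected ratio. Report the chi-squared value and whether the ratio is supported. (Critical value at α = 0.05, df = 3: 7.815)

0.332; consistent

The 9:3:3:1 ratio has 16 parts, so with N = 138 the expected counts are:
  gray-bodied normal-winged: 138 × 9/16 = 77.625
  gray-bodied vestigial-winged: 138 × 3/16 = 25.875
  ebony-bodied normal-winged: 138 × 3/16 = 25.875
  ebony-bodied vestigial-winged: 138 × 1/16 = 8.625
χ² = Σ (O − E)² / E
  gray-bodied normal-winged: (77 − 77.625)² / 77.625 = 0.0050
  gray-bodied vestigial-winged: (28 − 25.875)² / 25.875 = 0.1745
  ebony-bodied normal-winged: (24 − 25.875)² / 25.875 = 0.1359
  ebony-bodied vestigial-winged: (9 − 8.625)² / 8.625 = 0.0163
χ² = 0.0050 + 0.1745 + 0.1359 + 0.0163 = 0.3317 ≈ 0.332
Degrees of freedom = 4 − 1 = 3; critical value at α = 0.05 is 7.815.
Since 0.332 < 7.815, we fail to reject the null hypothesis — the data are consistent with the 9:3:3:1 ratio.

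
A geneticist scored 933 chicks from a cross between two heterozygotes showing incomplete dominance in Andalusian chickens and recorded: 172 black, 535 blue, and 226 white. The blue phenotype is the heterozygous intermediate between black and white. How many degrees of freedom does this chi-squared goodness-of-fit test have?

2

With incomplete dominance, a heterozygote × heterozygote cross gives a 1:2:1 phenotypic ratio.
A goodness-of-fit test with 3 phenotype classes has df = 3 − 1 = 2.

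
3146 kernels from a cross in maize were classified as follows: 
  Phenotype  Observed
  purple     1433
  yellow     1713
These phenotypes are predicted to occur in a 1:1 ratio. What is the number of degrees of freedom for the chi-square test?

A goodness-of-fit test with 2 phenotype classes has df = 2 − 1 = 1.

1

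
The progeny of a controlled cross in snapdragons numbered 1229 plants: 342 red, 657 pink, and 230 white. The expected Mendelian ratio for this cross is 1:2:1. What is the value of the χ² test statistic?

Expected counts for N = 1229 under a 1:2:1 ratio (total parts = 4):
  red: 1229 × 1/4 = 307.25
  pink: 1229 × 2/4 = 614.5
  white: 1229 × 1/4 = 307.25
χ² = Σ (O − E)² / E
  red: (342 − 307.25)² / 307.25 = 3.9302
  pink: (657 − 614.5)² / 614.5 = 2.9394
  white: (230 − 307.25)² / 307.25 = 19.4225
χ² = 3.9302 + 2.9394 + 19.4225 = 26.2921 ≈ 26.292

26.292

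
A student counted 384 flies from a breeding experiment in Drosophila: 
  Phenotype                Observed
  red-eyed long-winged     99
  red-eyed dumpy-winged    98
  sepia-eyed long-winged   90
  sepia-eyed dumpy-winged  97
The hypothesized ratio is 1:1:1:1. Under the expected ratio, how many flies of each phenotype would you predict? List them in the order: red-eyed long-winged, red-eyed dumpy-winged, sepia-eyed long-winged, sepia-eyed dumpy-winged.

96, 96, 96, 96

Total ratio parts = 4. Expected numbers out of 384:
  red-eyed long-winged: 384 × 1/4 = 96
  red-eyed dumpy-winged: 384 × 1/4 = 96
  sepia-eyed long-winged: 384 × 1/4 = 96
  sepia-eyed dumpy-winged: 384 × 1/4 = 96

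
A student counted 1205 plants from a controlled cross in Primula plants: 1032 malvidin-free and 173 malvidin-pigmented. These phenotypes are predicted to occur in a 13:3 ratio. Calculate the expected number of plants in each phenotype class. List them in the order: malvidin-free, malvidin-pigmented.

The 13:3 ratio has 16 parts, so with N = 1205 the expected counts are:
  malvidin-free: 1205 × 13/16 = 979.0625
  malvidin-pigmented: 1205 × 3/16 = 225.9375

979.0625, 225.9375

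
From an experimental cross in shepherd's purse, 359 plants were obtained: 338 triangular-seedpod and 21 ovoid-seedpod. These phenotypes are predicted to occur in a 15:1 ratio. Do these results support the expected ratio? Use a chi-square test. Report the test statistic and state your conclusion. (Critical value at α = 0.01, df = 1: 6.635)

0.098; consistent

The 15:1 ratio has 16 parts, so with N = 359 the expected counts are:
  triangular-seedpod: 359 × 15/16 = 336.5625
  ovoid-seedpod: 359 × 1/16 = 22.4375
χ² = Σ (O − E)² / E
  triangular-seedpod: (338 − 336.5625)² / 336.5625 = 0.0061
  ovoid-seedpod: (21 − 22.4375)² / 22.4375 = 0.0921
χ² = 0.0061 + 0.0921 = 0.0982 ≈ 0.098
Degrees of freedom = 2 − 1 = 1; critical value at α = 0.01 is 6.635.
Since 0.098 < 6.635, we fail to reject the null hypothesis — the data are consistent with the 15:1 ratio.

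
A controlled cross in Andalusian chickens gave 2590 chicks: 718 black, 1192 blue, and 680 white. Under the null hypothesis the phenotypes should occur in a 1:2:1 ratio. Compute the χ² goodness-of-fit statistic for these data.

17.500

Total ratio parts = 4. Expected numbers out of 2590:
  black: 2590 × 1/4 = 647.5
  blue: 2590 × 2/4 = 1295
  white: 2590 × 1/4 = 647.5
χ² = Σ (O − E)² / E
  black: (718 − 647.5)² / 647.5 = 7.6761
  blue: (1192 − 1295)² / 1295 = 8.1923
  white: (680 − 647.5)² / 647.5 = 1.6313
χ² = 7.6761 + 8.1923 + 1.6313 = 17.4997 ≈ 17.500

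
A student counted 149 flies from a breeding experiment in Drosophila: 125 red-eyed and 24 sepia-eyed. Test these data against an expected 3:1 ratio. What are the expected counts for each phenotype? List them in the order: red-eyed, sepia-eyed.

Expected counts for N = 149 under a 3:1 ratio (total parts = 4):
  red-eyed: 149 × 3/4 = 111.75
  sepia-eyed: 149 × 1/4 = 37.25

111.75, 37.25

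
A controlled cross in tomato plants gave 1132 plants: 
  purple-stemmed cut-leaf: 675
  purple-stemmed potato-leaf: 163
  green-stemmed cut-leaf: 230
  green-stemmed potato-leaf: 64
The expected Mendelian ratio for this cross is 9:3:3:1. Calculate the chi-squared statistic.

Under the 9:3:3:1 hypothesis (Σ ratio = 16, N = 1132):
  purple-stemmed cut-leaf: 1132 × 9/16 = 636.75
  purple-stemmed potato-leaf: 1132 × 3/16 = 212.25
  green-stemmed cut-leaf: 1132 × 3/16 = 212.25
  green-stemmed potato-leaf: 1132 × 1/16 = 70.75
χ² = Σ (O − E)² / E
  purple-stemmed cut-leaf: (675 − 636.75)² / 636.75 = 2.2977
  purple-stemmed potato-leaf: (163 − 212.25)² / 212.25 = 11.4279
  green-stemmed cut-leaf: (230 − 212.25)² / 212.25 = 1.4844
  green-stemmed potato-leaf: (64 − 70.75)² / 70.75 = 0.6440
χ² = 2.2977 + 11.4279 + 1.4844 + 0.6440 = 15.854

15.854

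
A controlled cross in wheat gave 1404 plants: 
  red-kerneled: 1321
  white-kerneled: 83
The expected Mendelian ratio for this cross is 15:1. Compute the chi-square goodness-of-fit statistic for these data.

Expected counts for N = 1404 under a 15:1 ratio (total parts = 16):
  red-kerneled: 1404 × 15/16 = 1316.25
  white-kerneled: 1404 × 1/16 = 87.75
χ² = Σ (O − E)² / E
  red-kerneled: (1321 − 1316.25)² / 1316.25 = 0.0171
  white-kerneled: (83 − 87.75)² / 87.75 = 0.2571
χ² = 0.0171 + 0.2571 = 0.2742 ≈ 0.274

0.274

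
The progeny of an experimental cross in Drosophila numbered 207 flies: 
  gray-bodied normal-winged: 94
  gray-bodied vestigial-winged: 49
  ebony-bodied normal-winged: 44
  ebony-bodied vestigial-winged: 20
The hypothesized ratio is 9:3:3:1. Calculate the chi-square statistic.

Total ratio parts = 16. Expected numbers out of 207:
  gray-bodied normal-winged: 207 × 9/16 = 116.4375
  gray-bodied vestigial-winged: 207 × 3/16 = 38.8125
  ebony-bodied normal-winged: 207 × 3/16 = 38.8125
  ebony-bodied vestigial-winged: 207 × 1/16 = 12.9375
χ² = Σ (O − E)² / E
  gray-bodied normal-winged: (94 − 116.4375)² / 116.4375 = 4.3237
  gray-bodied vestigial-winged: (49 − 38.8125)² / 38.8125 = 2.6740
  ebony-bodied normal-winged: (44 − 38.8125)² / 38.8125 = 0.6933
  ebony-bodied vestigial-winged: (20 − 12.9375)² / 12.9375 = 3.8554
χ² = 4.3237 + 2.6740 + 0.6933 + 3.8554 = 11.5464 ≈ 11.546

11.546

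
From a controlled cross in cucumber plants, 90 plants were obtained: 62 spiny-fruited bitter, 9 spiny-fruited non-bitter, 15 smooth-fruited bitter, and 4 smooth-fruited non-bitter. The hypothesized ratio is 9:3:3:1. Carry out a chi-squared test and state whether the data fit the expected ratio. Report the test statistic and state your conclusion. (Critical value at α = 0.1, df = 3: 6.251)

6.909; not consistent

Expected counts for N = 90 under a 9:3:3:1 ratio (total parts = 16):
  spiny-fruited bitter: 90 × 9/16 = 50.625
  spiny-fruited non-bitter: 90 × 3/16 = 16.875
  smooth-fruited bitter: 90 × 3/16 = 16.875
  smooth-fruited non-bitter: 90 × 1/16 = 5.625
χ² = Σ (O − E)² / E
  spiny-fruited bitter: (62 − 50.625)² / 50.625 = 2.5559
  spiny-fruited non-bitter: (9 − 16.875)² / 16.875 = 3.6750
  smooth-fruited bitter: (15 − 16.875)² / 16.875 = 0.2083
  smooth-fruited non-bitter: (4 − 5.625)² / 5.625 = 0.4694
χ² = 2.5559 + 3.6750 + 0.2083 + 0.4694 = 6.9086 ≈ 6.909
Degrees of freedom = 4 − 1 = 3; critical value at α = 0.1 is 6.251.
Since 6.909 > 6.251, we reject the null hypothesis — the data do not fit the 9:3:3:1 ratio.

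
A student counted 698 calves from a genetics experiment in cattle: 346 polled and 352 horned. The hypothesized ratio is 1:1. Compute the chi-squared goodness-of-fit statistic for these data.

0.052

The 1:1 ratio has 2 parts, so with N = 698 the expected counts are:
  polled: 698 × 1/2 = 349
  horned: 698 × 1/2 = 349
χ² = Σ (O − E)² / E
  polled: (346 − 349)² / 349 = 0.0258
  horned: (352 − 349)² / 349 = 0.0258
χ² = 0.0258 + 0.0258 = 0.0516 ≈ 0.052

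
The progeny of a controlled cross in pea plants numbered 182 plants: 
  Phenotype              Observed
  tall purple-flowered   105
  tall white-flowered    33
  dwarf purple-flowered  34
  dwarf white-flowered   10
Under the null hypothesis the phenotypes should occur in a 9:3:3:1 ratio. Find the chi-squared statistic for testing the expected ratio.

Expected counts for N = 182 under a 9:3:3:1 ratio (total parts = 16):
  tall purple-flowered: 182 × 9/16 = 102.375
  tall white-flowered: 182 × 3/16 = 34.125
  dwarf purple-flowered: 182 × 3/16 = 34.125
  dwarf white-flowered: 182 × 1/16 = 11.375
χ² = Σ (O − E)² / E
  tall purple-flowered: (105 − 102.375)² / 102.375 = 0.0673
  tall white-flowered: (33 − 34.125)² / 34.125 = 0.0371
  dwarf purple-flowered: (34 − 34.125)² / 34.125 = 0.0005
  dwarf white-flowered: (10 − 11.375)² / 11.375 = 0.1662
χ² = 0.0673 + 0.0371 + 0.0005 + 0.1662 = 0.2711 ≈ 0.271

0.271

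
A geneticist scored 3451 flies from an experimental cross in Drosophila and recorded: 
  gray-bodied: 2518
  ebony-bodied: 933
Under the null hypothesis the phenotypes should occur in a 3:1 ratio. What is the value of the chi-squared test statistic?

7.627

The 3:1 ratio has 4 parts, so with N = 3451 the expected counts are:
  gray-bodied: 3451 × 3/4 = 2588.25
  ebony-bodied: 3451 × 1/4 = 862.75
χ² = Σ (O − E)² / E
  gray-bodied: (2518 − 2588.25)² / 2588.25 = 1.9067
  ebony-bodied: (933 − 862.75)² / 862.75 = 5.7202
χ² = 1.9067 + 5.7202 = 7.6269 ≈ 7.627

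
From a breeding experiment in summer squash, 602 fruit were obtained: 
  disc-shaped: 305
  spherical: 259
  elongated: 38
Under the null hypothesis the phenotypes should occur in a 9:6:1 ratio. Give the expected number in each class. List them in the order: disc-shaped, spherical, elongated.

338.625, 225.75, 37.625

Under the 9:6:1 hypothesis (Σ ratio = 16, N = 602):
  disc-shaped: 602 × 9/16 = 338.625
  spherical: 602 × 6/16 = 225.75
  elongated: 602 × 1/16 = 37.625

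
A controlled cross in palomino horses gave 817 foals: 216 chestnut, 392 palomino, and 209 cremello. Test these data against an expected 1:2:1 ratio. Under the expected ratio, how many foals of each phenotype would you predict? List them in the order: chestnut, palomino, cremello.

Expected counts for N = 817 under a 1:2:1 ratio (total parts = 4):
  chestnut: 817 × 1/4 = 204.25
  palomino: 817 × 2/4 = 408.5
  cremello: 817 × 1/4 = 204.25

204.25, 408.5, 204.25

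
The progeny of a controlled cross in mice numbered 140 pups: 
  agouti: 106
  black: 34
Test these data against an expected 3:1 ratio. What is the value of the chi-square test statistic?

Under the 3:1 hypothesis (Σ ratio = 4, N = 140):
  agouti: 140 × 3/4 = 105
  black: 140 × 1/4 = 35
χ² = Σ (O − E)² / E
  agouti: (106 − 105)² / 105 = 0.0095
  black: (34 − 35)² / 35 = 0.0286
χ² = 0.0095 + 0.0286 = 0.0381 ≈ 0.038

0.038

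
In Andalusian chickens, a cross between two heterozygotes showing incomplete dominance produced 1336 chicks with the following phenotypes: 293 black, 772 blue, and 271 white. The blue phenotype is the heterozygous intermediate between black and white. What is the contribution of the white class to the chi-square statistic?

With incomplete dominance, a heterozygote × heterozygote cross gives a 1:2:1 phenotypic ratio.
The 1:2:1 ratio has 4 parts, so with N = 1336 the expected counts are:
  black: 1336 × 1/4 = 334
  blue: 1336 × 2/4 = 668
  white: 1336 × 1/4 = 334
Contribution of white: (271 − 334)² / 334 = 11.8832

11.883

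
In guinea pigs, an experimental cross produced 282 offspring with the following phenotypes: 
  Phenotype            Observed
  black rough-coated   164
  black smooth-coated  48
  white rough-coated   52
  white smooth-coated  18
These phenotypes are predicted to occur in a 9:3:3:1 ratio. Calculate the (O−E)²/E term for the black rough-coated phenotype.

0.182

Under the 9:3:3:1 hypothesis (Σ ratio = 16, N = 282):
  black rough-coated: 282 × 9/16 = 158.625
  black smooth-coated: 282 × 3/16 = 52.875
  white rough-coated: 282 × 3/16 = 52.875
  white smooth-coated: 282 × 1/16 = 17.625
Contribution of black rough-coated: (164 − 158.625)² / 158.625 = 0.1821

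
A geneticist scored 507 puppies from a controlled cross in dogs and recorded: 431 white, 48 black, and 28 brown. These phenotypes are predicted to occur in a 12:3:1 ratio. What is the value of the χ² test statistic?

30.502

Expected counts for N = 507 under a 12:3:1 ratio (total parts = 16):
  white: 507 × 12/16 = 380.25
  black: 507 × 3/16 = 95.0625
  brown: 507 × 1/16 = 31.6875
χ² = Σ (O − E)² / E
  white: (431 − 380.25)² / 380.25 = 6.7733
  black: (48 − 95.0625)² / 95.0625 = 23.2992
  brown: (28 − 31.6875)² / 31.6875 = 0.4291
χ² = 6.7733 + 23.2992 + 0.4291 = 30.5016 ≈ 30.502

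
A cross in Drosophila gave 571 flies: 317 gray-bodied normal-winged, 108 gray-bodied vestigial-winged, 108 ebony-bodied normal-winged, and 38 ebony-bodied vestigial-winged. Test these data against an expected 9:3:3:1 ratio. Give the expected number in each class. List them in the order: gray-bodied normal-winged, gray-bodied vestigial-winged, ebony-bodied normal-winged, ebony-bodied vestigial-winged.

Under the 9:3:3:1 hypothesis (Σ ratio = 16, N = 571):
  gray-bodied normal-winged: 571 × 9/16 = 321.1875
  gray-bodied vestigial-winged: 571 × 3/16 = 107.0625
  ebony-bodied normal-winged: 571 × 3/16 = 107.0625
  ebony-bodied vestigial-winged: 571 × 1/16 = 35.6875

321.1875, 107.0625, 107.0625, 35.6875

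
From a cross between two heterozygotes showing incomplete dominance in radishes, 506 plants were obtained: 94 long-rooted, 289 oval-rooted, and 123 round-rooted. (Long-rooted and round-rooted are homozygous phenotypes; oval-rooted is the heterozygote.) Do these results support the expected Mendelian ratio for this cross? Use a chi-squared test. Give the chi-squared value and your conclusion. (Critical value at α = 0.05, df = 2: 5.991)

With incomplete dominance, a heterozygote × heterozygote cross gives a 1:2:1 phenotypic ratio.
Total ratio parts = 4. Expected numbers out of 506:
  long-rooted: 506 × 1/4 = 126.5
  oval-rooted: 506 × 2/4 = 253
  round-rooted: 506 × 1/4 = 126.5
χ² = Σ (O − E)² / E
  long-rooted: (94 − 126.5)² / 126.5 = 8.3498
  oval-rooted: (289 − 253)² / 253 = 5.1225
  round-rooted: (123 − 126.5)² / 126.5 = 0.0968
χ² = 8.3498 + 5.1225 + 0.0968 = 13.5691 ≈ 13.569
Degrees of freedom = 3 − 1 = 2; critical value at α = 0.05 is 5.991.
Since 13.569 > 5.991, we reject the null hypothesis — the data do not fit the 1:2:1 ratio.

13.569; not consistent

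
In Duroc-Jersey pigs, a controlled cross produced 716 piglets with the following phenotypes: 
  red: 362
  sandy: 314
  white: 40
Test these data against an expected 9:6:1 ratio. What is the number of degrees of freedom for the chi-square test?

2

A goodness-of-fit test with 3 phenotype classes has df = 3 − 1 = 2.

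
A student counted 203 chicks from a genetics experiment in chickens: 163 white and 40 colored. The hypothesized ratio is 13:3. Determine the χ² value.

0.121

Total ratio parts = 16. Expected numbers out of 203:
  white: 203 × 13/16 = 164.9375
  colored: 203 × 3/16 = 38.0625
χ² = Σ (O − E)² / E
  white: (163 − 164.9375)² / 164.9375 = 0.0228
  colored: (40 − 38.0625)² / 38.0625 = 0.0986
χ² = 0.0228 + 0.0986 = 0.1214 ≈ 0.121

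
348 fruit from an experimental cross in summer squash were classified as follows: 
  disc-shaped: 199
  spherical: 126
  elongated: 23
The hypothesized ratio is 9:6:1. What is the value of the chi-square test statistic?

0.281

Expected counts for N = 348 under a 9:6:1 ratio (total parts = 16):
  disc-shaped: 348 × 9/16 = 195.75
  spherical: 348 × 6/16 = 130.5
  elongated: 348 × 1/16 = 21.75
χ² = Σ (O − E)² / E
  disc-shaped: (199 − 195.75)² / 195.75 = 0.0540
  spherical: (126 − 130.5)² / 130.5 = 0.1552
  elongated: (23 − 21.75)² / 21.75 = 0.0718
χ² = 0.0540 + 0.1552 + 0.0718 = 0.281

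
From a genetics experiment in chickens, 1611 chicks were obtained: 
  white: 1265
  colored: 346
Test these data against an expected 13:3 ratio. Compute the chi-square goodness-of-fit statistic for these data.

7.866

The 13:3 ratio has 16 parts, so with N = 1611 the expected counts are:
  white: 1611 × 13/16 = 1308.9375
  colored: 1611 × 3/16 = 302.0625
χ² = Σ (O − E)² / E
  white: (1265 − 1308.9375)² / 1308.9375 = 1.4749
  colored: (346 − 302.0625)² / 302.0625 = 6.3911
χ² = 1.4749 + 6.3911 = 7.866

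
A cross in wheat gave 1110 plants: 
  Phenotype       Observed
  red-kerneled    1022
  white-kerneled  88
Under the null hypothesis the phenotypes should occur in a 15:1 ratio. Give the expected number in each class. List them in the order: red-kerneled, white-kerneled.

Expected counts for N = 1110 under a 15:1 ratio (total parts = 16):
  red-kerneled: 1110 × 15/16 = 1040.625
  white-kerneled: 1110 × 1/16 = 69.375

1040.625, 69.375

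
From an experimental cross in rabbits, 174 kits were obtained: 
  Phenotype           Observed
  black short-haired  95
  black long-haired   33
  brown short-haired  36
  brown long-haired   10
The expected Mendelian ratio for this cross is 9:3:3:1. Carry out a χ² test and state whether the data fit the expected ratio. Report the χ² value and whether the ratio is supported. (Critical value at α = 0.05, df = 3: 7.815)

0.508; consistent

The 9:3:3:1 ratio has 16 parts, so with N = 174 the expected counts are:
  black short-haired: 174 × 9/16 = 97.875
  black long-haired: 174 × 3/16 = 32.625
  brown short-haired: 174 × 3/16 = 32.625
  brown long-haired: 174 × 1/16 = 10.875
χ² = Σ (O − E)² / E
  black short-haired: (95 − 97.875)² / 97.875 = 0.0845
  black long-haired: (33 − 32.625)² / 32.625 = 0.0043
  brown short-haired: (36 − 32.625)² / 32.625 = 0.3491
  brown long-haired: (10 − 10.875)² / 10.875 = 0.0704
χ² = 0.0845 + 0.0043 + 0.3491 + 0.0704 = 0.5083 ≈ 0.508
Degrees of freedom = 4 − 1 = 3; critical value at α = 0.05 is 7.815.
Since 0.508 < 7.815, we fail to reject the null hypothesis — the data are consistent with the 9:3:3:1 ratio.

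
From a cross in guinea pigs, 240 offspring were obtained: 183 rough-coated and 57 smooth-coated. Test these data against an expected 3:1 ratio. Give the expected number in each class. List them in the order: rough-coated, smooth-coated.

Under the 3:1 hypothesis (Σ ratio = 4, N = 240):
  rough-coated: 240 × 3/4 = 180
  smooth-coated: 240 × 1/4 = 60

180, 60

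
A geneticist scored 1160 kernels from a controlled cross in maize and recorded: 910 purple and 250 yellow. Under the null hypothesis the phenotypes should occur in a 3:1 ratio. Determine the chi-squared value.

7.356

Under the 3:1 hypothesis (Σ ratio = 4, N = 1160):
  purple: 1160 × 3/4 = 870
  yellow: 1160 × 1/4 = 290
χ² = Σ (O − E)² / E
  purple: (910 − 870)² / 870 = 1.8391
  yellow: (250 − 290)² / 290 = 5.5172
χ² = 1.8391 + 5.5172 = 7.3563 ≈ 7.356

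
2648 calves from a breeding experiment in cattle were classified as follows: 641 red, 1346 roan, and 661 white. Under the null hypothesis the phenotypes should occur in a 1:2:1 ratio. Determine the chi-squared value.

Under the 1:2:1 hypothesis (Σ ratio = 4, N = 2648):
  red: 2648 × 1/4 = 662
  roan: 2648 × 2/4 = 1324
  white: 2648 × 1/4 = 662
χ² = Σ (O − E)² / E
  red: (641 − 662)² / 662 = 0.6662
  roan: (1346 − 1324)² / 1324 = 0.3656
  white: (661 − 662)² / 662 = 0.0015
χ² = 0.6662 + 0.3656 + 0.0015 = 1.0333 ≈ 1.033

1.033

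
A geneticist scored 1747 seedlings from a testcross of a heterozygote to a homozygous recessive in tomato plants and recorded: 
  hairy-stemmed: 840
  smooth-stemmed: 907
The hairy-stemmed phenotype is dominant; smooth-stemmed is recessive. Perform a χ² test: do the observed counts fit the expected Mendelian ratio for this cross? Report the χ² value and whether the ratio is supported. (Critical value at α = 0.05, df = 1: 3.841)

A testcross of a heterozygote (Aa × aa) gives a 1:1 phenotypic ratio.
The 1:1 ratio has 2 parts, so with N = 1747 the expected counts are:
  hairy-stemmed: 1747 × 1/2 = 873.5
  smooth-stemmed: 1747 × 1/2 = 873.5
χ² = Σ (O − E)² / E
  hairy-stemmed: (840 − 873.5)² / 873.5 = 1.2848
  smooth-stemmed: (907 − 873.5)² / 873.5 = 1.2848
χ² = 1.2848 + 1.2848 = 2.5696 ≈ 2.570
Degrees of freedom = 2 − 1 = 1; critical value at α = 0.05 is 3.841.
Since 2.570 < 3.841, we fail to reject the null hypothesis — the data are consistent with the 1:1 ratio.

2.570; consistent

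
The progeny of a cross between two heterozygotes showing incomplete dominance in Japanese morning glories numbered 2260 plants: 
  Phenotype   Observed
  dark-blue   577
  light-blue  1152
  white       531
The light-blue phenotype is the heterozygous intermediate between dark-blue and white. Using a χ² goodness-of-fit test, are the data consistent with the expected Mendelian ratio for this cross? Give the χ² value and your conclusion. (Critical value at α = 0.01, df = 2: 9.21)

2.729; consistent

With incomplete dominance, a heterozygote × heterozygote cross gives a 1:2:1 phenotypic ratio.
Under the 1:2:1 hypothesis (Σ ratio = 4, N = 2260):
  dark-blue: 2260 × 1/4 = 565
  light-blue: 2260 × 2/4 = 1130
  white: 2260 × 1/4 = 565
χ² = Σ (O − E)² / E
  dark-blue: (577 − 565)² / 565 = 0.2549
  light-blue: (1152 − 1130)² / 1130 = 0.4283
  white: (531 − 565)² / 565 = 2.0460
χ² = 0.2549 + 0.4283 + 2.0460 = 2.7292 ≈ 2.729
Degrees of freedom = 3 − 1 = 2; critical value at α = 0.01 is 9.21.
Since 2.729 < 9.21, we fail to reject the null hypothesis — the data are consistent with the 1:2:1 ratio.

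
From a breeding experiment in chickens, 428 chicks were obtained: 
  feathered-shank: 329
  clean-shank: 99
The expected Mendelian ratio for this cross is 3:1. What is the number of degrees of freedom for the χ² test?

A goodness-of-fit test with 2 phenotype classes has df = 2 − 1 = 1.

1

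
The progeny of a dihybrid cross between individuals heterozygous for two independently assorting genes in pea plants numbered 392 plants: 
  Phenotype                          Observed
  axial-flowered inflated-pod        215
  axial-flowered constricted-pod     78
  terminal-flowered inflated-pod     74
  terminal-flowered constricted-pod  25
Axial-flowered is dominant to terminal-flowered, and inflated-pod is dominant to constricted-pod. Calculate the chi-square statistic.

A dihybrid F₂ with independent assortment and complete dominance at both loci gives a 9:3:3:1 phenotypic ratio.
Under the 9:3:3:1 hypothesis (Σ ratio = 16, N = 392):
  axial-flowered inflated-pod: 392 × 9/16 = 220.5
  axial-flowered constricted-pod: 392 × 3/16 = 73.5
  terminal-flowered inflated-pod: 392 × 3/16 = 73.5
  terminal-flowered constricted-pod: 392 × 1/16 = 24.5
χ² = Σ (O − E)² / E
  axial-flowered inflated-pod: (215 − 220.5)² / 220.5 = 0.1372
  axial-flowered constricted-pod: (78 − 73.5)² / 73.5 = 0.2755
  terminal-flowered inflated-pod: (74 − 73.5)² / 73.5 = 0.0034
  terminal-flowered constricted-pod: (25 − 24.5)² / 24.5 = 0.0102
χ² = 0.1372 + 0.2755 + 0.0034 + 0.0102 = 0.4263 ≈ 0.426

0.426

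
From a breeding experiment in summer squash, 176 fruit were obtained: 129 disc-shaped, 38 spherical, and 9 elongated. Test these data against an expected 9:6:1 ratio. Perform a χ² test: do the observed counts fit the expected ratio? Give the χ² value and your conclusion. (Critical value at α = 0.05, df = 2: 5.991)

21.333; not consistent

Under the 9:6:1 hypothesis (Σ ratio = 16, N = 176):
  disc-shaped: 176 × 9/16 = 99
  spherical: 176 × 6/16 = 66
  elongated: 176 × 1/16 = 11
χ² = Σ (O − E)² / E
  disc-shaped: (129 − 99)² / 99 = 9.0909
  spherical: (38 − 66)² / 66 = 11.8788
  elongated: (9 − 11)² / 11 = 0.3636
χ² = 9.0909 + 11.8788 + 0.3636 = 21.3333 ≈ 21.333
Degrees of freedom = 3 − 1 = 2; critical value at α = 0.05 is 5.991.
Since 21.333 > 5.991, we reject the null hypothesis — the data do not fit the 9:6:1 ratio.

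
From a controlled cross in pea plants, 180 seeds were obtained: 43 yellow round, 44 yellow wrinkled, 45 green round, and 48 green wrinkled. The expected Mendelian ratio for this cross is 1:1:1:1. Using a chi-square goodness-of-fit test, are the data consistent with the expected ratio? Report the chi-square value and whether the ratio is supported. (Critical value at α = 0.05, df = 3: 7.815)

0.311; consistent

Total ratio parts = 4. Expected numbers out of 180:
  yellow round: 180 × 1/4 = 45
  yellow wrinkled: 180 × 1/4 = 45
  green round: 180 × 1/4 = 45
  green wrinkled: 180 × 1/4 = 45
χ² = Σ (O − E)² / E
  yellow round: (43 − 45)² / 45 = 0.0889
  yellow wrinkled: (44 − 45)² / 45 = 0.0222
  green round: (45 − 45)² / 45 = 0.0000
  green wrinkled: (48 − 45)² / 45 = 0.2000
χ² = 0.0889 + 0.0222 + 0.0000 + 0.2000 = 0.3111 ≈ 0.311
Degrees of freedom = 4 − 1 = 3; critical value at α = 0.05 is 7.815.
Since 0.311 < 7.815, we fail to reject the null hypothesis — the data are consistent with the 1:1:1:1 ratio.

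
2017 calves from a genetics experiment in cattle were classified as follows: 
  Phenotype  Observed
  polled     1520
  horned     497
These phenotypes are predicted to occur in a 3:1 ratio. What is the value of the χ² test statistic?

Expected counts for N = 2017 under a 3:1 ratio (total parts = 4):
  polled: 2017 × 3/4 = 1512.75
  horned: 2017 × 1/4 = 504.25
χ² = Σ (O − E)² / E
  polled: (1520 − 1512.75)² / 1512.75 = 0.0347
  horned: (497 − 504.25)² / 504.25 = 0.1042
χ² = 0.0347 + 0.1042 = 0.1389 ≈ 0.139

0.139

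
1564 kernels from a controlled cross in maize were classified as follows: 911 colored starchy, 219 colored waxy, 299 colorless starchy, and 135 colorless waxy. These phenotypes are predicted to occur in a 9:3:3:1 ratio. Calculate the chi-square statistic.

Under the 9:3:3:1 hypothesis (Σ ratio = 16, N = 1564):
  colored starchy: 1564 × 9/16 = 879.75
  colored waxy: 1564 × 3/16 = 293.25
  colorless starchy: 1564 × 3/16 = 293.25
  colorless waxy: 1564 × 1/16 = 97.75
χ² = Σ (O − E)² / E
  colored starchy: (911 − 879.75)² / 879.75 = 1.1100
  colored waxy: (219 − 293.25)² / 293.25 = 18.7999
  colorless starchy: (299 − 293.25)² / 293.25 = 0.1127
  colorless waxy: (135 − 97.75)² / 97.75 = 14.1950
χ² = 1.1100 + 18.7999 + 0.1127 + 14.1950 = 34.2176 ≈ 34.218

34.218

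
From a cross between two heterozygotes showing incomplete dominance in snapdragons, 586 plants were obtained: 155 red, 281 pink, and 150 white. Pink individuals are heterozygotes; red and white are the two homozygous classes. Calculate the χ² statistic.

With incomplete dominance, a heterozygote × heterozygote cross gives a 1:2:1 phenotypic ratio.
Under the 1:2:1 hypothesis (Σ ratio = 4, N = 586):
  red: 586 × 1/4 = 146.5
  pink: 586 × 2/4 = 293
  white: 586 × 1/4 = 146.5
χ² = Σ (O − E)² / E
  red: (155 − 146.5)² / 146.5 = 0.4932
  pink: (281 − 293)² / 293 = 0.4915
  white: (150 − 146.5)² / 146.5 = 0.0836
χ² = 0.4932 + 0.4915 + 0.0836 = 1.0683 ≈ 1.068

1.068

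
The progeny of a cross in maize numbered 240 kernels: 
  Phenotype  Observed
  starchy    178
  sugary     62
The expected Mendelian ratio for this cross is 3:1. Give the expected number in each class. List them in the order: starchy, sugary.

180, 60

Total ratio parts = 4. Expected numbers out of 240:
  starchy: 240 × 3/4 = 180
  sugary: 240 × 1/4 = 60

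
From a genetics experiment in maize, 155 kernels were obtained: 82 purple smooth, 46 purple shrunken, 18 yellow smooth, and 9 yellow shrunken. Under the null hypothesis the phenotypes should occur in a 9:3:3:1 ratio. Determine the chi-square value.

14.439

The 9:3:3:1 ratio has 16 parts, so with N = 155 the expected counts are:
  purple smooth: 155 × 9/16 = 87.1875
  purple shrunken: 155 × 3/16 = 29.0625
  yellow smooth: 155 × 3/16 = 29.0625
  yellow shrunken: 155 × 1/16 = 9.6875
χ² = Σ (O − E)² / E
  purple smooth: (82 − 87.1875)² / 87.1875 = 0.3086
  purple shrunken: (46 − 29.0625)² / 29.0625 = 9.8711
  yellow smooth: (18 − 29.0625)² / 29.0625 = 4.2109
  yellow shrunken: (9 − 9.6875)² / 9.6875 = 0.0488
χ² = 0.3086 + 9.8711 + 4.2109 + 0.0488 = 14.4394 ≈ 14.439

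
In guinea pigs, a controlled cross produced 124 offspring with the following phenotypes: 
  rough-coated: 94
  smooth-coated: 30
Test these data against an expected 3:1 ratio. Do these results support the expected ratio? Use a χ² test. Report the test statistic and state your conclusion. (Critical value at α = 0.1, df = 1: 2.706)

0.043; consistent

Total ratio parts = 4. Expected numbers out of 124:
  rough-coated: 124 × 3/4 = 93
  smooth-coated: 124 × 1/4 = 31
χ² = Σ (O − E)² / E
  rough-coated: (94 − 93)² / 93 = 0.0108
  smooth-coated: (30 − 31)² / 31 = 0.0323
χ² = 0.0108 + 0.0323 = 0.0431 ≈ 0.043
Degrees of freedom = 2 − 1 = 1; critical value at α = 0.1 is 2.706.
Since 0.043 < 2.706, we fail to reject the null hypothesis — the data are consistent with the 3:1 ratio.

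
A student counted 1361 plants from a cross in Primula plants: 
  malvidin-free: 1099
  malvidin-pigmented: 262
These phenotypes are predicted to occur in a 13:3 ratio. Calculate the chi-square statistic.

0.224

The 13:3 ratio has 16 parts, so with N = 1361 the expected counts are:
  malvidin-free: 1361 × 13/16 = 1105.8125
  malvidin-pigmented: 1361 × 3/16 = 255.1875
χ² = Σ (O − E)² / E
  malvidin-free: (1099 − 1105.8125)² / 1105.8125 = 0.0420
  malvidin-pigmented: (262 − 255.1875)² / 255.1875 = 0.1819
χ² = 0.0420 + 0.1819 = 0.2239 ≈ 0.224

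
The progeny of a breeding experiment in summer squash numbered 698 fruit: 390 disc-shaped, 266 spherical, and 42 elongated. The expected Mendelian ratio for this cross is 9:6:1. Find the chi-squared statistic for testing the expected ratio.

0.147

Total ratio parts = 16. Expected numbers out of 698:
  disc-shaped: 698 × 9/16 = 392.625
  spherical: 698 × 6/16 = 261.75
  elongated: 698 × 1/16 = 43.625
χ² = Σ (O − E)² / E
  disc-shaped: (390 − 392.625)² / 392.625 = 0.0176
  spherical: (266 − 261.75)² / 261.75 = 0.0690
  elongated: (42 − 43.625)² / 43.625 = 0.0605
χ² = 0.0176 + 0.0690 + 0.0605 = 0.1471 ≈ 0.147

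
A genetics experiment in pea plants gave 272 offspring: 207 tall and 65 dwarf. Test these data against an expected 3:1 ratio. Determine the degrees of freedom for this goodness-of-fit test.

A goodness-of-fit test with 2 phenotype classes has df = 2 − 1 = 1.

1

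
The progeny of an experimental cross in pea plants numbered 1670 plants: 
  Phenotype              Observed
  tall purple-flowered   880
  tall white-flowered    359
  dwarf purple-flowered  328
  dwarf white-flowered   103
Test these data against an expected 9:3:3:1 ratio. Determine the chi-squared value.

Total ratio parts = 16. Expected numbers out of 1670:
  tall purple-flowered: 1670 × 9/16 = 939.375
  tall white-flowered: 1670 × 3/16 = 313.125
  dwarf purple-flowered: 1670 × 3/16 = 313.125
  dwarf white-flowered: 1670 × 1/16 = 104.375
χ² = Σ (O − E)² / E
  tall purple-flowered: (880 − 939.375)² / 939.375 = 3.7529
  tall white-flowered: (359 − 313.125)² / 313.125 = 6.7210
  dwarf purple-flowered: (328 − 313.125)² / 313.125 = 0.7066
  dwarf white-flowered: (103 − 104.375)² / 104.375 = 0.0181
χ² = 3.7529 + 6.7210 + 0.7066 + 0.0181 = 11.1986 ≈ 11.199

11.199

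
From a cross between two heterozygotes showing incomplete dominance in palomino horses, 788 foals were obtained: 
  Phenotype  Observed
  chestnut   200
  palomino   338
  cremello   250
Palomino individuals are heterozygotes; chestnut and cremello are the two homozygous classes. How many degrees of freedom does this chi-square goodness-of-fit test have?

2

With incomplete dominance, a heterozygote × heterozygote cross gives a 1:2:1 phenotypic ratio.
A goodness-of-fit test with 3 phenotype classes has df = 3 − 1 = 2.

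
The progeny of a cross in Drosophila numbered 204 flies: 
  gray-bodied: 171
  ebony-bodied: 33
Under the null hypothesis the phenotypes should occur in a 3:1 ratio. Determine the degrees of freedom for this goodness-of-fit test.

A goodness-of-fit test with 2 phenotype classes has df = 2 − 1 = 1.

1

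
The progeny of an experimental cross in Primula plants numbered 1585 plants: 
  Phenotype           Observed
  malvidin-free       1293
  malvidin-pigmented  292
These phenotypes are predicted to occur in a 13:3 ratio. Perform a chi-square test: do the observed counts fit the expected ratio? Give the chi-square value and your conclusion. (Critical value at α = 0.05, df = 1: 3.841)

0.111; consistent

Total ratio parts = 16. Expected numbers out of 1585:
  malvidin-free: 1585 × 13/16 = 1287.8125
  malvidin-pigmented: 1585 × 3/16 = 297.1875
χ² = Σ (O − E)² / E
  malvidin-free: (1293 − 1287.8125)² / 1287.8125 = 0.0209
  malvidin-pigmented: (292 − 297.1875)² / 297.1875 = 0.0905
χ² = 0.0209 + 0.0905 = 0.1114 ≈ 0.111
Degrees of freedom = 2 − 1 = 1; critical value at α = 0.05 is 3.841.
Since 0.111 < 3.841, we fail to reject the null hypothesis — the data are consistent with the 13:3 ratio.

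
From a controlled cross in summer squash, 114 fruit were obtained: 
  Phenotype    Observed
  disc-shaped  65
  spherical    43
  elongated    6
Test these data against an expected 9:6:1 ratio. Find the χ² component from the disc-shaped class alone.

0.012

Under the 9:6:1 hypothesis (Σ ratio = 16, N = 114):
  disc-shaped: 114 × 9/16 = 64.125
  spherical: 114 × 6/16 = 42.75
  elongated: 114 × 1/16 = 7.125
Contribution of disc-shaped: (65 − 64.125)² / 64.125 = 0.0119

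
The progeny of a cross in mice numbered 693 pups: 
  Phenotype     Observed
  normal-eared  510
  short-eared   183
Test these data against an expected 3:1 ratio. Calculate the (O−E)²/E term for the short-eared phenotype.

0.549

The 3:1 ratio has 4 parts, so with N = 693 the expected counts are:
  normal-eared: 693 × 3/4 = 519.75
  short-eared: 693 × 1/4 = 173.25
Contribution of short-eared: (183 − 173.25)² / 173.25 = 0.5487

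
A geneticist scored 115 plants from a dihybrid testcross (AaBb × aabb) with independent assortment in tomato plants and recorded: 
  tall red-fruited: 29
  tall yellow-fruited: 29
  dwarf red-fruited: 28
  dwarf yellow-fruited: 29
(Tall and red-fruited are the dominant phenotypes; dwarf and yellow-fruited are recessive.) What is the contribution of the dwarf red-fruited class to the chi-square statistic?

0.020

A dihybrid testcross with independent assortment gives a 1:1:1:1 ratio.
The 1:1:1:1 ratio has 4 parts, so with N = 115 the expected counts are:
  tall red-fruited: 115 × 1/4 = 28.75
  tall yellow-fruited: 115 × 1/4 = 28.75
  dwarf red-fruited: 115 × 1/4 = 28.75
  dwarf yellow-fruited: 115 × 1/4 = 28.75
Contribution of dwarf red-fruited: (28 − 28.75)² / 28.75 = 0.0196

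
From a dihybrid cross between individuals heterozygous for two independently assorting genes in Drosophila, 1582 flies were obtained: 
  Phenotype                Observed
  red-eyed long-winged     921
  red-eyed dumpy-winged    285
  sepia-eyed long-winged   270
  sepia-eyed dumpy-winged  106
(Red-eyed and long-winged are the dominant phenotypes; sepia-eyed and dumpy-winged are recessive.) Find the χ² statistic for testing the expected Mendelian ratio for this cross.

4.448

A dihybrid F₂ with independent assortment and complete dominance at both loci gives a 9:3:3:1 phenotypic ratio.
Total ratio parts = 16. Expected numbers out of 1582:
  red-eyed long-winged: 1582 × 9/16 = 889.875
  red-eyed dumpy-winged: 1582 × 3/16 = 296.625
  sepia-eyed long-winged: 1582 × 3/16 = 296.625
  sepia-eyed dumpy-winged: 1582 × 1/16 = 98.875
χ² = Σ (O − E)² / E
  red-eyed long-winged: (921 − 889.875)² / 889.875 = 1.0887
  red-eyed dumpy-winged: (285 − 296.625)² / 296.625 = 0.4556
  sepia-eyed long-winged: (270 − 296.625)² / 296.625 = 2.3899
  sepia-eyed dumpy-winged: (106 − 98.875)² / 98.875 = 0.5134
χ² = 1.0887 + 0.4556 + 2.3899 + 0.5134 = 4.4476 ≈ 4.448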